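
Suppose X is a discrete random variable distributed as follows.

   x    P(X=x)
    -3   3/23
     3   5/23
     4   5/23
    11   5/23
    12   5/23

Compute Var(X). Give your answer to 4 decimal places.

E[X] = (3/23)·(-3) + (5/23)·3 + (5/23)·4 + (5/23)·11 + (5/23)·12 = 141/23
E[X²] = (3/23)·9 + (5/23)·9 + (5/23)·16 + (5/23)·121 + (5/23)·144 = 1477/23
Var(X) = 1477/23 − (141/23)² = 14090/529 ≈ 26.6352

26.6352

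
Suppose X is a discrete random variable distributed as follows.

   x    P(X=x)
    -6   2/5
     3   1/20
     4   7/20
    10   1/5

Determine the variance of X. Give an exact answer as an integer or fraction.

E[X] = (2/5)·(-6) + (1/20)·3 + (7/20)·4 + (1/5)·10 = 23/20
E[X²] = (2/5)·36 + (1/20)·9 + (7/20)·16 + (1/5)·100 = 809/20
Var(X) = 809/20 − (23/20)² = 15651/400

15651/400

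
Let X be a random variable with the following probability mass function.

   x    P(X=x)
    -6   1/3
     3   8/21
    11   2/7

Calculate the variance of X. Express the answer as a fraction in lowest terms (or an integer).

2194/49

E[X] = (1/3)·(-6) + (8/21)·3 + (2/7)·11 = 16/7
E[X²] = (1/3)·36 + (8/21)·9 + (2/7)·121 = 50
Var(X) = 50 − (16/7)² = 2194/49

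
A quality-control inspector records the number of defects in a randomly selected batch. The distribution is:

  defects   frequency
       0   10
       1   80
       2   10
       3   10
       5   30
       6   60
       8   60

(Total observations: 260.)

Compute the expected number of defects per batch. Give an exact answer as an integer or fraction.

56/13

Total = 260, so P(defects=0) = 10/260, etc.
E[X] = (1/26)·0 + (4/13)·1 + (1/26)·2 + (1/26)·3 + (3/26)·5 + (3/13)·6 + (3/13)·8
     = 56/13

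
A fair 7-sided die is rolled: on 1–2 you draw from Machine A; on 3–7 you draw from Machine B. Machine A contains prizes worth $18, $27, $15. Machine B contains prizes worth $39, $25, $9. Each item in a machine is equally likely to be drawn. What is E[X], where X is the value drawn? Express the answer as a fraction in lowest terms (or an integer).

485/21 dollars

E[X | Machine A] = (18 + 27 + 15)/3 = 20
E[X | Machine B] = (39 + 25 + 9)/3 = 73/3
E[X] = (2/7)·20 + (5/7)·73/3 = 485/21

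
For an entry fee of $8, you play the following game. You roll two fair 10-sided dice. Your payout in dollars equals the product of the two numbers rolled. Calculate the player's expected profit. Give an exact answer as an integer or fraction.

89/4 dollars

Distribution of the product of the two numbers rolled: 1 w.p. 1/100, 2 w.p. 1/50, 3 w.p. 1/50, 4 w.p. 3/100, 5 w.p. 1/50, 6 w.p. 1/25, …
E[payout] = (1/100)·1 + (1/50)·2 + (1/50)·3 + (3/100)·4 + (1/50)·5 + (1/25)·6 + (1/50)·7 + (1/25)·8 + (3/100)·9 + (1/25)·10 + (1/25)·12 + (1/50)·14 + (1/50)·15 + (3/100)·16 + (1/25)·18 + (1/25)·20 + (1/50)·21 + (1/25)·24 + (1/100)·25 + (1/50)·27 + (1/50)·28 + (1/25)·30 + (1/50)·32 + (1/50)·35 + (3/100)·36 + (1/25)·40 + (1/50)·42 + (1/50)·45 + (1/50)·48 + (1/100)·49 + (1/50)·50 + (1/50)·54 + (1/50)·56 + (1/50)·60 + (1/50)·63 + (1/100)·64 + (1/50)·70 + (1/50)·72 + (1/50)·80 + (1/100)·81 + (1/50)·90 + (1/100)·100 = 121/4
Expected profit = 121/4 − 8 = 89/4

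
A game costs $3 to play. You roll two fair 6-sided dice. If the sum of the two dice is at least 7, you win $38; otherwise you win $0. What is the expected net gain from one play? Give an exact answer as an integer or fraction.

115/6 dollars

E[payout] = (5/12)·0 + (7/12)·38 = 133/6
Expected profit = 133/6 − 3 = 115/6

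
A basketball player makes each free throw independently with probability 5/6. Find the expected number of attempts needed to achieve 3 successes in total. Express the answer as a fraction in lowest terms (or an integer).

18/5

By linearity (sum of 3 independent geometric waits), E[trials] = 3/p = 3/(5/6) = 18/5.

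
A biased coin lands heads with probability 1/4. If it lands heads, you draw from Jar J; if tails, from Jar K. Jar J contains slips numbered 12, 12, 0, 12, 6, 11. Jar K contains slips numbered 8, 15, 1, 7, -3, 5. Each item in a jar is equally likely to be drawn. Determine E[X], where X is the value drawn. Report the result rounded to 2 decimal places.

E[X | Jar J] = (12 + 12 + 0 + 12 + 6 + 11)/6 = 53/6
E[X | Jar K] = (8 + 15 + 1 + 7 − 3 + 5)/6 = 11/2
E[X] = (1/4)·53/6 + (3/4)·11/2 = 19/3 ≈ 6.33

6.33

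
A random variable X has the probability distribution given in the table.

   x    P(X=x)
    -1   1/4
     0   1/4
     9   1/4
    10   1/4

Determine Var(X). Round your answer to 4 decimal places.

25.2500

E[X] = (1/4)·(-1) + (1/4)·0 + (1/4)·9 + (1/4)·10 = 9/2
E[X²] = (1/4)·1 + (1/4)·0 + (1/4)·81 + (1/4)·100 = 91/2
Var(X) = 91/2 − (9/2)² = 101/4 ≈ 25.2500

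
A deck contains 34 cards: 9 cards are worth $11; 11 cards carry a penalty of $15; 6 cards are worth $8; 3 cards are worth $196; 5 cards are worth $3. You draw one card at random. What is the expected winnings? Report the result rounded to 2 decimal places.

E[payout] = (9/34)·11 + (11/34)·(-15) + (6/34)·8 + (3/34)·196 + (5/34)·3 = 585/34
≈ $17.21

$17.21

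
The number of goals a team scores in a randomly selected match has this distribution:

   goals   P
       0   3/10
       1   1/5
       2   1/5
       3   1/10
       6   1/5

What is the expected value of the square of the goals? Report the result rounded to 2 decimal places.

E[X²] = (3/10)·0 + (1/5)·1 + (1/5)·4 + (1/10)·9 + (1/5)·36
     = 91/10 ≈ 9.10

9.10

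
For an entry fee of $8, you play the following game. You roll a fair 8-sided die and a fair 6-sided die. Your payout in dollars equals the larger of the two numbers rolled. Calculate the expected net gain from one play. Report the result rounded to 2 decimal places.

-$2.77

Distribution of the larger of the two numbers rolled: 1 w.p. 1/48, 2 w.p. 1/16, 3 w.p. 5/48, 4 w.p. 7/48, 5 w.p. 3/16, 6 w.p. 11/48, …
E[payout] = (1/48)·1 + (1/16)·2 + (5/48)·3 + (7/48)·4 + (3/16)·5 + (11/48)·6 + (1/8)·7 + (1/8)·8 = 251/48
Expected profit = 251/48 − 8 = -133/48 ≈ -$2.77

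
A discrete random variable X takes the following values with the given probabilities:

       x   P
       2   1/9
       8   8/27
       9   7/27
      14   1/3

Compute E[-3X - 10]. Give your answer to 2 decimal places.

E[-3x-10] = (1/9)·(-16) + (8/27)·(-34) + (7/27)·(-37) + (1/3)·(-52)
     = -349/9 ≈ -38.78

-38.78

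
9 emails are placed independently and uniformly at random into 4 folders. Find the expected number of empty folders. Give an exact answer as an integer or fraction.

Let Xⱼ=1 if folder j is empty. P(Xⱼ=1) = ((4-1)/4)^9 = 19683/262144.
By linearity, E[#empty] = 4·19683/262144 = 19683/65536.

19683/65536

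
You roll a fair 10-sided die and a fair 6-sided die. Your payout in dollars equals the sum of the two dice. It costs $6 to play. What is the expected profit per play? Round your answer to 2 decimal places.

Distribution of the sum of the two dice: 2 w.p. 1/60, 3 w.p. 1/30, 4 w.p. 1/20, 5 w.p. 1/15, 6 w.p. 1/12, 7 w.p. 1/10, …
E[payout] = (1/60)·2 + (1/30)·3 + (1/20)·4 + (1/15)·5 + (1/12)·6 + (1/10)·7 + (1/10)·8 + (1/10)·9 + (1/10)·10 + (1/10)·11 + (1/12)·12 + (1/15)·13 + (1/20)·14 + (1/30)·15 + (1/60)·16 = 9
Expected profit = 9 − 6 = 3 ≈ $3.00

$3.00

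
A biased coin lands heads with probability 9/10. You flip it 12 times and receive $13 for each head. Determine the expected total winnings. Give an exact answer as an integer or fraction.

E[#heads] = 12·9/10 = 54/5 (linearity over flips).
E[winnings] = 13·54/5 = 702/5.

702/5 dollars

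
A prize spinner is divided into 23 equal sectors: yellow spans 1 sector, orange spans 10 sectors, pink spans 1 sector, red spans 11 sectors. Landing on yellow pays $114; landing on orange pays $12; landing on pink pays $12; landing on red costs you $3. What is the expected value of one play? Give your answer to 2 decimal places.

E[payout] = (1/23)·114 + (10/23)·12 + (1/23)·12 + (11/23)·(-3) = 213/23
≈ $9.26

$9.26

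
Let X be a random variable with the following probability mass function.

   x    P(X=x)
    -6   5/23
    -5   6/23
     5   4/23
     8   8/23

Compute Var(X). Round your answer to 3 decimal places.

E[X] = (5/23)·(-6) + (6/23)·(-5) + (4/23)·5 + (8/23)·8 = 24/23
E[X²] = (5/23)·36 + (6/23)·25 + (4/23)·25 + (8/23)·64 = 942/23
Var(X) = 942/23 − (24/23)² = 21090/529 ≈ 39.868

39.868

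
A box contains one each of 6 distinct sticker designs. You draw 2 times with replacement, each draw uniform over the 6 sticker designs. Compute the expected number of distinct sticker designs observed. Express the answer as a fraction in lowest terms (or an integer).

11/6

Let Xⱼ=1 if type j appears at least once. P(Xⱼ=1) = 1 − ((6−1)/6)^2 = 11/36.
E[#distinct] = 6·11/36 = 11/6.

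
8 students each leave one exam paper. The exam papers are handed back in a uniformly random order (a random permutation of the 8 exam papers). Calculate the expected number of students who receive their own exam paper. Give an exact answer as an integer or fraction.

1

Let Xᵢ = 1 if person i gets their own exam paper. For each i, P(Xᵢ=1) = 1/8.
By linearity of expectation, E[X₁+…+X_8] = 8·(1/8) = 1.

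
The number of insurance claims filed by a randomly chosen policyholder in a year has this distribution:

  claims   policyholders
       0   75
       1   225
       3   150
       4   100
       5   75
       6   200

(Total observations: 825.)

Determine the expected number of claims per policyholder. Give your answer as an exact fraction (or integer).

106/33

Total = 825, so P(claims=0) = 75/825, etc.
E[X] = (1/11)·0 + (3/11)·1 + (2/11)·3 + (4/33)·4 + (1/11)·5 + (8/33)·6
     = 106/33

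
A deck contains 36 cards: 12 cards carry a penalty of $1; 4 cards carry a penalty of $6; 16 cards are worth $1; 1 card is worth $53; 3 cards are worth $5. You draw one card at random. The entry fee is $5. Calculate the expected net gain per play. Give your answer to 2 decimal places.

-$3.67

E[payout] = (12/36)·(-1) + (4/36)·(-6) + (16/36)·1 + (1/36)·53 + (3/36)·5 = 4/3
Expected profit = 4/3 − 5 = -11/3 ≈ -$3.67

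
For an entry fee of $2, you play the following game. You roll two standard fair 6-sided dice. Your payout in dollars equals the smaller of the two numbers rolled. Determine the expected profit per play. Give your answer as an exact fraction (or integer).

Distribution of the smaller of the two numbers rolled: 1 w.p. 11/36, 2 w.p. 1/4, 3 w.p. 7/36, 4 w.p. 5/36, 5 w.p. 1/12, 6 w.p. 1/36
E[payout] = (11/36)·1 + (1/4)·2 + (7/36)·3 + (5/36)·4 + (1/12)·5 + (1/36)·6 = 91/36
Expected profit = 91/36 − 2 = 19/36

19/36 dollars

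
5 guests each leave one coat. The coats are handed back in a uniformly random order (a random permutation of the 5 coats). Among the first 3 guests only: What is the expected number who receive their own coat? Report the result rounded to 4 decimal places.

0.6000

Let Xᵢ = 1 if person i gets their own coat. For each i, P(Xᵢ=1) = 1/5.
By linearity of expectation, E[X₁+…+X_3] = 3·(1/5) = 3/5.
≈ 0.6000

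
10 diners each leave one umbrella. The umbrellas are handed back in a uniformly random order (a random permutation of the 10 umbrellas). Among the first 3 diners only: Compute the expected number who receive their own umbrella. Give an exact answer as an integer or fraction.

Let Xᵢ = 1 if person i gets their own umbrella. For each i, P(Xᵢ=1) = 1/10.
By linearity of expectation, E[X₁+…+X_3] = 3·(1/10) = 3/10.

3/10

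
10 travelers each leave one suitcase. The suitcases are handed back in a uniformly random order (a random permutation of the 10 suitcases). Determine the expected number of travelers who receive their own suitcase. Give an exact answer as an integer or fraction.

1

Let Xᵢ = 1 if person i gets their own suitcase. For each i, P(Xᵢ=1) = 1/10.
By linearity of expectation, E[X₁+…+X_10] = 10·(1/10) = 1.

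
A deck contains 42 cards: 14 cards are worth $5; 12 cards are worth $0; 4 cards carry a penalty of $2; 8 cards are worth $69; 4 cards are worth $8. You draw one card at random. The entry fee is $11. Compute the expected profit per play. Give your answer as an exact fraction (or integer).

92/21 dollars

E[payout] = (14/42)·5 + (12/42)·0 + (4/42)·(-2) + (8/42)·69 + (4/42)·8 = 323/21
Expected profit = 323/21 − 11 = 92/21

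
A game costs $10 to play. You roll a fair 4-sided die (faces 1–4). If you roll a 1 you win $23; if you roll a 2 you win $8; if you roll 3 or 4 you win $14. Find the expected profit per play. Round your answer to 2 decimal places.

$4.75

E[payout] = (1/4)·8 + (1/2)·14 + (1/4)·23 = 59/4
Expected profit = 59/4 − 10 = 19/4 ≈ $4.75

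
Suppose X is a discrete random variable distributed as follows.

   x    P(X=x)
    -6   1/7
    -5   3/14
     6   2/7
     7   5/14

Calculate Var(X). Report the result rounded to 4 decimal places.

33.0612

E[X] = (1/7)·(-6) + (3/14)·(-5) + (2/7)·6 + (5/14)·7 = 16/7
E[X²] = (1/7)·36 + (3/14)·25 + (2/7)·36 + (5/14)·49 = 268/7
Var(X) = 268/7 − (16/7)² = 1620/49 ≈ 33.0612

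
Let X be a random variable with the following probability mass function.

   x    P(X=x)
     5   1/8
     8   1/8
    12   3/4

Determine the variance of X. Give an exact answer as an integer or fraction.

E[X] = (1/8)·5 + (1/8)·8 + (3/4)·12 = 85/8
E[X²] = (1/8)·25 + (1/8)·64 + (3/4)·144 = 953/8
Var(X) = 953/8 − (85/8)² = 399/64

399/64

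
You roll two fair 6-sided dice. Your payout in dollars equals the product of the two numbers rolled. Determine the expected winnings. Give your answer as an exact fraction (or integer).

49/4 dollars

Distribution of the product of the two numbers rolled: 1 w.p. 1/36, 2 w.p. 1/18, 3 w.p. 1/18, 4 w.p. 1/12, 5 w.p. 1/18, 6 w.p. 1/9, …
E[payout] = (1/36)·1 + (1/18)·2 + (1/18)·3 + (1/12)·4 + (1/18)·5 + (1/9)·6 + (1/18)·8 + (1/36)·9 + (1/18)·10 + (1/9)·12 + (1/18)·15 + (1/36)·16 + (1/18)·18 + (1/18)·20 + (1/18)·24 + (1/36)·25 + (1/18)·30 + (1/36)·36 = 49/4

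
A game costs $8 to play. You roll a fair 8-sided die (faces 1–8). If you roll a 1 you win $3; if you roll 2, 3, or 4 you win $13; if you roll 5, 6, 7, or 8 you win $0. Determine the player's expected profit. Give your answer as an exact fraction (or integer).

E[payout] = (1/2)·0 + (1/8)·3 + (3/8)·13 = 21/4
Expected profit = 21/4 − 8 = -11/4

-11/4 dollars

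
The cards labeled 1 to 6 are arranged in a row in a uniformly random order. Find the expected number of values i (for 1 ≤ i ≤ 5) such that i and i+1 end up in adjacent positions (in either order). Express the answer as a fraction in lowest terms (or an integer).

5/3

For each i ∈ {1,…,5}, let Xᵢ = 1 if i and i+1 are adjacent. P(Xᵢ=1) = 2·(6−1)!/6! = 2/6.
By linearity, E[ΣXᵢ] = (5)·(2/6) = 5/3.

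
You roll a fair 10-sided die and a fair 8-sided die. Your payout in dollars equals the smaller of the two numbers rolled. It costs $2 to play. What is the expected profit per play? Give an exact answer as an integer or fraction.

Distribution of the smaller of the two numbers rolled: 1 w.p. 17/80, 2 w.p. 3/16, 3 w.p. 13/80, 4 w.p. 11/80, 5 w.p. 9/80, 6 w.p. 7/80, …
E[payout] = (17/80)·1 + (3/16)·2 + (13/80)·3 + (11/80)·4 + (9/80)·5 + (7/80)·6 + (1/16)·7 + (3/80)·8 = 69/20
Expected profit = 69/20 − 2 = 29/20

29/20 dollars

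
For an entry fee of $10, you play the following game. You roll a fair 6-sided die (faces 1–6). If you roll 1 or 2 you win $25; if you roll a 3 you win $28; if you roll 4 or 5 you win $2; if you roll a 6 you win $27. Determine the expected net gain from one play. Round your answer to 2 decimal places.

E[payout] = (1/3)·2 + (1/3)·25 + (1/6)·27 + (1/6)·28 = 109/6
Expected profit = 109/6 − 10 = 49/6 ≈ $8.17

$8.17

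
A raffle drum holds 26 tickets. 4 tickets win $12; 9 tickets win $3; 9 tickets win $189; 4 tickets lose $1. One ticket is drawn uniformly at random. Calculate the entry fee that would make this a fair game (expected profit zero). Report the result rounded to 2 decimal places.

E[payout] = (4/26)·12 + (9/26)·3 + (9/26)·189 + (4/26)·(-1) = 886/13
Fair fee = E[payout] = 886/13 ≈ $68.15

$68.15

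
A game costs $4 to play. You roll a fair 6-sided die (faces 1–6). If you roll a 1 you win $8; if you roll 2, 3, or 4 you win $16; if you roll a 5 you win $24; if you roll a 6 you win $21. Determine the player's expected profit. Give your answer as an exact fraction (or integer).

E[payout] = (1/6)·8 + (1/2)·16 + (1/6)·21 + (1/6)·24 = 101/6
Expected profit = 101/6 − 4 = 77/6

77/6 dollars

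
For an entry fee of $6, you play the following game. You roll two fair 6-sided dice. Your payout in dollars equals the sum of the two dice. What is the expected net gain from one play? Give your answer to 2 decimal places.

Distribution of the sum of the two dice: 2 w.p. 1/36, 3 w.p. 1/18, 4 w.p. 1/12, 5 w.p. 1/9, 6 w.p. 5/36, 7 w.p. 1/6, …
E[payout] = (1/36)·2 + (1/18)·3 + (1/12)·4 + (1/9)·5 + (5/36)·6 + (1/6)·7 + (5/36)·8 + (1/9)·9 + (1/12)·10 + (1/18)·11 + (1/36)·12 = 7
Expected profit = 7 − 6 = 1 ≈ $1.00

$1.00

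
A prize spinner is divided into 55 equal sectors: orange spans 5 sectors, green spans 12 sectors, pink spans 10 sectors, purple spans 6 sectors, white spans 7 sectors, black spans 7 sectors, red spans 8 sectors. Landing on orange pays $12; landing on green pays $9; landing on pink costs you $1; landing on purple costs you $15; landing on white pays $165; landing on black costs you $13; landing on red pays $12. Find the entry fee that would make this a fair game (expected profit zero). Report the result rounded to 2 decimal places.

E[payout] = (5/55)·12 + (12/55)·9 + (10/55)·(-1) + (6/55)·(-15) + (7/55)·165 + (7/55)·(-13) + (8/55)·12 = 1228/55
Fair fee = E[payout] = 1228/55 ≈ $22.33

$22.33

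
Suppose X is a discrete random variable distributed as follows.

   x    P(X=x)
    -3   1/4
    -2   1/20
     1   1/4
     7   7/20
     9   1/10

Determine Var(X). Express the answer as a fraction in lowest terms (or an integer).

1631/80

E[X] = (1/4)·(-3) + (1/20)·(-2) + (1/4)·1 + (7/20)·7 + (1/10)·9 = 11/4
E[X²] = (1/4)·9 + (1/20)·4 + (1/4)·1 + (7/20)·49 + (1/10)·81 = 559/20
Var(X) = 559/20 − (11/4)² = 1631/80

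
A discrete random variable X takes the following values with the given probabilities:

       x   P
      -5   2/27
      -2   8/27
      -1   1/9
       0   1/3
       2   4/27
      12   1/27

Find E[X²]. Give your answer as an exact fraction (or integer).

E[X²] = (2/27)·25 + (8/27)·4 + (1/9)·1 + (1/3)·0 + (4/27)·4 + (1/27)·144
     = 245/27

245/27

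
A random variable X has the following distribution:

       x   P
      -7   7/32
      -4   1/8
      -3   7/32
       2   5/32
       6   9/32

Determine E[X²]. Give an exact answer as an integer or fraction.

E[X²] = (7/32)·49 + (1/8)·16 + (7/32)·9 + (5/32)·4 + (9/32)·36
     = 407/16

407/16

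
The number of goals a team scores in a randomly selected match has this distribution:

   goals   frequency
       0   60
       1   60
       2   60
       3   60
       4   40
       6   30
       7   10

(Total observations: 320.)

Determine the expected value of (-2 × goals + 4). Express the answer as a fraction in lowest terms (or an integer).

Total = 320, so P(goals=0) = 60/320, etc.
E[-2x+4] = (3/16)·4 + (3/16)·2 + (3/16)·0 + (3/16)·(-2) + (1/8)·(-4) + (3/32)·(-8) + (1/32)·(-10)
     = -13/16

-13/16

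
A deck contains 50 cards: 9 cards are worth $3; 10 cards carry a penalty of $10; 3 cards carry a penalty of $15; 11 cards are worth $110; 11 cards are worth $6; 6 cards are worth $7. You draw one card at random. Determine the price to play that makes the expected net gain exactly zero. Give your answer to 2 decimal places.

$24.00

E[payout] = (9/50)·3 + (10/50)·(-10) + (3/50)·(-15) + (11/50)·110 + (11/50)·6 + (6/50)·7 = 24
Fair fee = E[payout] = 24 ≈ $24.00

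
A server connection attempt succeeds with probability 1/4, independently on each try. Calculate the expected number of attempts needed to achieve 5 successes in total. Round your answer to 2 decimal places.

By linearity (sum of 5 independent geometric waits), E[trials] = 5/p = 5/(1/4) = 20.
≈ 20.00

20.00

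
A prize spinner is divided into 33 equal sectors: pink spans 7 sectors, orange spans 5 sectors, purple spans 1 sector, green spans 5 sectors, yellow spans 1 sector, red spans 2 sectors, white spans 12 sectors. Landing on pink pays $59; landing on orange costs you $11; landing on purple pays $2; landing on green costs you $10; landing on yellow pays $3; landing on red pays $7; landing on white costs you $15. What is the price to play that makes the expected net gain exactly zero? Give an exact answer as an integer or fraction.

E[payout] = (7/33)·59 + (5/33)·(-11) + (1/33)·2 + (5/33)·(-10) + (1/33)·3 + (2/33)·7 + (12/33)·(-15) = 49/11
Fair fee = E[payout] = 49/11

49/11 dollars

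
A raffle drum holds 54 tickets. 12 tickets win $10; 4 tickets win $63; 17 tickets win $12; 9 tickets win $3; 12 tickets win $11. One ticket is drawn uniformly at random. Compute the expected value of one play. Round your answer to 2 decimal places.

E[payout] = (12/54)·10 + (4/54)·63 + (17/54)·12 + (9/54)·3 + (12/54)·11 = 245/18
≈ $13.61

$13.61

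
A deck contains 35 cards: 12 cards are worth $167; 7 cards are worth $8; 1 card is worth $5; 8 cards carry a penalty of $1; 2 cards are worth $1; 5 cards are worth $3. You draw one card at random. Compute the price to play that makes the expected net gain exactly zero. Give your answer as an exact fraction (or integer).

E[payout] = (12/35)·167 + (7/35)·8 + (1/35)·5 + (8/35)·(-1) + (2/35)·1 + (5/35)·3 = 2074/35
Fair fee = E[payout] = 2074/35

2074/35 dollars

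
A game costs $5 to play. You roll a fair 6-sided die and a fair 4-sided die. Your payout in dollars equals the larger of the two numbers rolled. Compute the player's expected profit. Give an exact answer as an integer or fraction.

-13/12 dollars

Distribution of the larger of the two numbers rolled: 1 w.p. 1/24, 2 w.p. 1/8, 3 w.p. 5/24, 4 w.p. 7/24, 5 w.p. 1/6, 6 w.p. 1/6
E[payout] = (1/24)·1 + (1/8)·2 + (5/24)·3 + (7/24)·4 + (1/6)·5 + (1/6)·6 = 47/12
Expected profit = 47/12 − 5 = -13/12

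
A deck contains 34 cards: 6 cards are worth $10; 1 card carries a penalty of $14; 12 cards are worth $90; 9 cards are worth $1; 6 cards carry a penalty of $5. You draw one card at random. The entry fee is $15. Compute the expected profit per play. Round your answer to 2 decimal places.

$17.50

E[payout] = (6/34)·10 + (1/34)·(-14) + (12/34)·90 + (9/34)·1 + (6/34)·(-5) = 65/2
Expected profit = 65/2 − 15 = 35/2 ≈ $17.50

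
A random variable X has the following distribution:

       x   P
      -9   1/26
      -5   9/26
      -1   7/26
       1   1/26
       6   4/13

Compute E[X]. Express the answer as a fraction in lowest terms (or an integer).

-6/13

E[X] = (1/26)·(-9) + (9/26)·(-5) + (7/26)·(-1) + (1/26)·1 + (4/13)·6
     = -6/13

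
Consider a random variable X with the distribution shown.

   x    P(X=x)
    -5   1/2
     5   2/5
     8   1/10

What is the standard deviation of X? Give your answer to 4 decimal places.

E[X] = 3/10, E[X²] = 289/10
Var(X) = E[X²] − (E[X])² = 289/10 − 9/100 = 2881/100
SD(X) = √(2881/100) ≈ 5.3675

5.3675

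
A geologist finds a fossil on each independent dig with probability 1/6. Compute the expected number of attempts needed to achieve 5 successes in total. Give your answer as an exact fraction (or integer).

30

By linearity (sum of 5 independent geometric waits), E[trials] = 5/p = 5/(1/6) = 30.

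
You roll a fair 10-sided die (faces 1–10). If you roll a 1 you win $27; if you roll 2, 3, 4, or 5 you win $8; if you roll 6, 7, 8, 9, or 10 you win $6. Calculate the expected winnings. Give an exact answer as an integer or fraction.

E[payout] = (1/2)·6 + (2/5)·8 + (1/10)·27 = 89/10

89/10 dollars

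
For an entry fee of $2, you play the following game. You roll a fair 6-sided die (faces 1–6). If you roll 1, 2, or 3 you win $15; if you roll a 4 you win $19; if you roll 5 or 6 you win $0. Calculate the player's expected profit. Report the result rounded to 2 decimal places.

$8.67

E[payout] = (1/3)·0 + (1/2)·15 + (1/6)·19 = 32/3
Expected profit = 32/3 − 2 = 26/3 ≈ $8.67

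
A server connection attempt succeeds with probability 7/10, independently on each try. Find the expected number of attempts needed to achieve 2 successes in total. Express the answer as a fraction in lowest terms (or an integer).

20/7

By linearity (sum of 2 independent geometric waits), E[trials] = 2/p = 2/(7/10) = 20/7.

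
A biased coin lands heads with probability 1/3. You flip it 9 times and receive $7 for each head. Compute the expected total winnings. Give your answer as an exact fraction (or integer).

$21

E[#heads] = 9·1/3 = 3 (linearity over flips).
E[winnings] = 7·3 = 21.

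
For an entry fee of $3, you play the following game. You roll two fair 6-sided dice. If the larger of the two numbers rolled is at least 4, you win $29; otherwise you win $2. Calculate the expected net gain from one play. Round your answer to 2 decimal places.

E[payout] = (1/4)·2 + (3/4)·29 = 89/4
Expected profit = 89/4 − 3 = 77/4 ≈ $19.25

$19.25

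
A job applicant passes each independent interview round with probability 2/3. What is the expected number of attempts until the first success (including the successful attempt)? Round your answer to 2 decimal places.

1.50

For a geometric distribution, E[trials] = 1/p = 1/(2/3) = 3/2.
≈ 1.50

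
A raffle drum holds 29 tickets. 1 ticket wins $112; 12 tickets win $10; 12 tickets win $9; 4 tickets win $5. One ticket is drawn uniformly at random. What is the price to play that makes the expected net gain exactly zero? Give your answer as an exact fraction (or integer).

360/29 dollars

E[payout] = (1/29)·112 + (12/29)·10 + (12/29)·9 + (4/29)·5 = 360/29
Fair fee = E[payout] = 360/29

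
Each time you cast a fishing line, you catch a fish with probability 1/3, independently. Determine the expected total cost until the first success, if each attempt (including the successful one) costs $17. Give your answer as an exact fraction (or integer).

E[#attempts] = 1/p = 3; E[cost] = 17·3 = 51.

$51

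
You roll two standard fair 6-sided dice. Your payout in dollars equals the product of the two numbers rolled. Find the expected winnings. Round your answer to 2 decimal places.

$12.25

Distribution of the product of the two numbers rolled: 1 w.p. 1/36, 2 w.p. 1/18, 3 w.p. 1/18, 4 w.p. 1/12, 5 w.p. 1/18, 6 w.p. 1/9, …
E[payout] = (1/36)·1 + (1/18)·2 + (1/18)·3 + (1/12)·4 + (1/18)·5 + (1/9)·6 + (1/18)·8 + (1/36)·9 + (1/18)·10 + (1/9)·12 + (1/18)·15 + (1/36)·16 + (1/18)·18 + (1/18)·20 + (1/18)·24 + (1/36)·25 + (1/18)·30 + (1/36)·36 = 49/4
≈ $12.25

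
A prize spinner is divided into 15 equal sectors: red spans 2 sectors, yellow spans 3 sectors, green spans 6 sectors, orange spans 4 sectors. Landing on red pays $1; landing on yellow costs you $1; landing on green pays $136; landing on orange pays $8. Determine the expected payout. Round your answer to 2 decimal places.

E[payout] = (2/15)·1 + (3/15)·(-1) + (6/15)·136 + (4/15)·8 = 847/15
≈ $56.47

$56.47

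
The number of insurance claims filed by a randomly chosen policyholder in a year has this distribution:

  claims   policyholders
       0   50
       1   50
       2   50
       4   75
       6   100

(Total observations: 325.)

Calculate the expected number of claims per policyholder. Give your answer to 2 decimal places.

Total = 325, so P(claims=0) = 50/325, etc.
E[X] = (2/13)·0 + (2/13)·1 + (2/13)·2 + (3/13)·4 + (4/13)·6
     = 42/13 ≈ 3.23

3.23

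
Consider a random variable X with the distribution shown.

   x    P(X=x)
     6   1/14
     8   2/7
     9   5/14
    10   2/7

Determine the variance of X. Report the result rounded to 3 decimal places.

1.168

E[X] = (1/14)·6 + (2/7)·8 + (5/14)·9 + (2/7)·10 = 123/14
E[X²] = (1/14)·36 + (2/7)·64 + (5/14)·81 + (2/7)·100 = 1097/14
Var(X) = 1097/14 − (123/14)² = 229/196 ≈ 1.168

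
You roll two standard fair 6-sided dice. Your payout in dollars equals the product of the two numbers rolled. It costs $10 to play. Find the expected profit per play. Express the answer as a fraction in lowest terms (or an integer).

9/4 dollars

Distribution of the product of the two numbers rolled: 1 w.p. 1/36, 2 w.p. 1/18, 3 w.p. 1/18, 4 w.p. 1/12, 5 w.p. 1/18, 6 w.p. 1/9, …
E[payout] = (1/36)·1 + (1/18)·2 + (1/18)·3 + (1/12)·4 + (1/18)·5 + (1/9)·6 + (1/18)·8 + (1/36)·9 + (1/18)·10 + (1/9)·12 + (1/18)·15 + (1/36)·16 + (1/18)·18 + (1/18)·20 + (1/18)·24 + (1/36)·25 + (1/18)·30 + (1/36)·36 = 49/4
Expected profit = 49/4 − 10 = 9/4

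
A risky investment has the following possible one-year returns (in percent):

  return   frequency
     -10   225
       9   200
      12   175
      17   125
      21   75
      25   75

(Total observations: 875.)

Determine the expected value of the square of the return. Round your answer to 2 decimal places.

205.69

Total = 875, so P(return=-10) = 225/875, etc.
E[X²] = (9/35)·100 + (8/35)·81 + (1/5)·144 + (1/7)·289 + (3/35)·441 + (3/35)·625
     = 7199/35 ≈ 205.69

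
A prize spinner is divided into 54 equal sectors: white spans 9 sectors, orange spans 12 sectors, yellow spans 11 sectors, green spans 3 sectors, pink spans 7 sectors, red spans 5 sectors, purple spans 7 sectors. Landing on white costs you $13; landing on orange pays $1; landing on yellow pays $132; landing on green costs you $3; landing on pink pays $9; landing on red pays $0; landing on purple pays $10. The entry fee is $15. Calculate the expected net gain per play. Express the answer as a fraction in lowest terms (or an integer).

E[payout] = (9/54)·(-13) + (12/54)·1 + (11/54)·132 + (3/54)·(-3) + (7/54)·9 + (5/54)·0 + (7/54)·10 = 1471/54
Expected profit = 1471/54 − 15 = 661/54

661/54 dollars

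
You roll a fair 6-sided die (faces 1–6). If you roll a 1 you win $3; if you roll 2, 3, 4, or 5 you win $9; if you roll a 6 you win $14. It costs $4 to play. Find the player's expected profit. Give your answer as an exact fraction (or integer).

29/6 dollars

E[payout] = (1/6)·3 + (2/3)·9 + (1/6)·14 = 53/6
Expected profit = 53/6 − 4 = 29/6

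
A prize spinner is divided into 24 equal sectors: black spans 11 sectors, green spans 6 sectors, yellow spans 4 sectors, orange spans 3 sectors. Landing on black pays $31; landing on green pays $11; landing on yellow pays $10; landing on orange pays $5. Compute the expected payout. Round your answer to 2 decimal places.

$19.25

E[payout] = (11/24)·31 + (6/24)·11 + (4/24)·10 + (3/24)·5 = 77/4
≈ $19.25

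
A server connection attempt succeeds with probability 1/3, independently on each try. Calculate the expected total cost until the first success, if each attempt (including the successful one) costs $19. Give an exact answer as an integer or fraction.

$57

E[#attempts] = 1/p = 3; E[cost] = 19·3 = 57.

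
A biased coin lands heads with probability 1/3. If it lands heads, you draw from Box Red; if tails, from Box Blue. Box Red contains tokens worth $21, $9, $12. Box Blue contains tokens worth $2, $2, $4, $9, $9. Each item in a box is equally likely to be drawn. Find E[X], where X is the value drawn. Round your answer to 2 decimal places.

E[X | Box Red] = (21 + 9 + 12)/3 = 14
E[X | Box Blue] = (2 + 2 + 4 + 9 + 9)/5 = 26/5
E[X] = (1/3)·14 + (2/3)·26/5 = 122/15 ≈ 8.13

$8.13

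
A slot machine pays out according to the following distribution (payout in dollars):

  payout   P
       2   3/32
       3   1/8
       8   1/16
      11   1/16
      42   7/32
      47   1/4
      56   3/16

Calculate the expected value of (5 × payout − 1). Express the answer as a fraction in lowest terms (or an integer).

2639/16

E[5x-1] = (3/32)·9 + (1/8)·14 + (1/16)·39 + (1/16)·54 + (7/32)·209 + (1/4)·234 + (3/16)·279
     = 2639/16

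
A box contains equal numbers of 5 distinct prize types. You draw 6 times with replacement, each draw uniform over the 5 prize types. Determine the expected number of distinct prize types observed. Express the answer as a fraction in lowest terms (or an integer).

11529/3125

Let Xⱼ=1 if type j appears at least once. P(Xⱼ=1) = 1 − ((5−1)/5)^6 = 11529/15625.
E[#distinct] = 5·11529/15625 = 11529/3125.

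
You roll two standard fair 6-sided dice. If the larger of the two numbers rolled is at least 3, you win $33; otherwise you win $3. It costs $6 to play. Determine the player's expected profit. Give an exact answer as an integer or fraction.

71/3 dollars

E[payout] = (1/9)·3 + (8/9)·33 = 89/3
Expected profit = 89/3 − 6 = 71/3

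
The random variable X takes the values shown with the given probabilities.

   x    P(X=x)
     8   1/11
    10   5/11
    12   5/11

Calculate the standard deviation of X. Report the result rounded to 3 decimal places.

1.286

E[X] = 118/11, E[X²] = 1284/11
Var(X) = E[X²] − (E[X])² = 1284/11 − 13924/121 = 200/121
SD(X) = √(200/121) ≈ 1.286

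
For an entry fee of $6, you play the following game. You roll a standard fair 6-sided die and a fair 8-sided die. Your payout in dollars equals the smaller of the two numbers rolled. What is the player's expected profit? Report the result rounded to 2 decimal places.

-$3.23

Distribution of the smaller of the two numbers rolled: 1 w.p. 13/48, 2 w.p. 11/48, 3 w.p. 3/16, 4 w.p. 7/48, 5 w.p. 5/48, 6 w.p. 1/16
E[payout] = (13/48)·1 + (11/48)·2 + (3/16)·3 + (7/48)·4 + (5/48)·5 + (1/16)·6 = 133/48
Expected profit = 133/48 − 6 = -155/48 ≈ -$3.23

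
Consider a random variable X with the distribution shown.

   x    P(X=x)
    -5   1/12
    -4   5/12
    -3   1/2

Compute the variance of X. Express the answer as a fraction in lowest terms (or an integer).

59/144

E[X] = (1/12)·(-5) + (5/12)·(-4) + (1/2)·(-3) = -43/12
E[X²] = (1/12)·25 + (5/12)·16 + (1/2)·9 = 53/4
Var(X) = 53/4 − (-43/12)² = 59/144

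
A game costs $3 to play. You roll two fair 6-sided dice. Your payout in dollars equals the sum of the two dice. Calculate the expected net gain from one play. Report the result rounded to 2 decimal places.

$4.00

Distribution of the sum of the two dice: 2 w.p. 1/36, 3 w.p. 1/18, 4 w.p. 1/12, 5 w.p. 1/9, 6 w.p. 5/36, 7 w.p. 1/6, …
E[payout] = (1/36)·2 + (1/18)·3 + (1/12)·4 + (1/9)·5 + (5/36)·6 + (1/6)·7 + (5/36)·8 + (1/9)·9 + (1/12)·10 + (1/18)·11 + (1/36)·12 = 7
Expected profit = 7 − 3 = 4 ≈ $4.00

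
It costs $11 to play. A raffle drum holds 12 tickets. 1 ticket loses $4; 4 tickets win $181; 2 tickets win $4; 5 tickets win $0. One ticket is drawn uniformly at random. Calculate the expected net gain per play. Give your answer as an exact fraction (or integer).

149/3 dollars

E[payout] = (1/12)·(-4) + (4/12)·181 + (2/12)·4 + (5/12)·0 = 182/3
Expected profit = 182/3 − 11 = 149/3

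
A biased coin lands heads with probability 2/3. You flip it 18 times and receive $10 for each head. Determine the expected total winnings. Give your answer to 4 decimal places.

$120.0000

E[#heads] = 18·2/3 = 12 (linearity over flips).
E[winnings] = 10·12 = 120.
≈ 120.0000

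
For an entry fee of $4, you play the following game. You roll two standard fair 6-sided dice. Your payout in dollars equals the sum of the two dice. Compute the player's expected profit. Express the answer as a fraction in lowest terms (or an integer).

Distribution of the sum of the two dice: 2 w.p. 1/36, 3 w.p. 1/18, 4 w.p. 1/12, 5 w.p. 1/9, 6 w.p. 5/36, 7 w.p. 1/6, …
E[payout] = (1/36)·2 + (1/18)·3 + (1/12)·4 + (1/9)·5 + (5/36)·6 + (1/6)·7 + (5/36)·8 + (1/9)·9 + (1/12)·10 + (1/18)·11 + (1/36)·12 = 7
Expected profit = 7 − 4 = 3

$3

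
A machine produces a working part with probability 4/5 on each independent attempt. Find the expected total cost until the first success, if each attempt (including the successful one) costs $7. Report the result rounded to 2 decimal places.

$8.75

E[#attempts] = 1/p = 5/4; E[cost] = 7·5/4 = 35/4.
≈ 8.75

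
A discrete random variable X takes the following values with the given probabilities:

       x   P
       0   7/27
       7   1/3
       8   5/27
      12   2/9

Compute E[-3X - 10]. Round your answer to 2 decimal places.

-29.44

E[-3x-10] = (7/27)·(-10) + (1/3)·(-31) + (5/27)·(-34) + (2/9)·(-46)
     = -265/9 ≈ -29.44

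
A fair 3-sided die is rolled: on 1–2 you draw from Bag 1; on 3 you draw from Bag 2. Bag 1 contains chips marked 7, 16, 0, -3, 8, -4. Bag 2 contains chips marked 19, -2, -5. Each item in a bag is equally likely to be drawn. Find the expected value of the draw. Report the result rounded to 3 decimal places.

E[X | Bag 1] = (7 + 16 + 0 − 3 + 8 − 4)/6 = 4
E[X | Bag 2] = (19 − 2 − 5)/3 = 4
E[X] = (2/3)·4 + (1/3)·4 = 4 ≈ 4.000

4.000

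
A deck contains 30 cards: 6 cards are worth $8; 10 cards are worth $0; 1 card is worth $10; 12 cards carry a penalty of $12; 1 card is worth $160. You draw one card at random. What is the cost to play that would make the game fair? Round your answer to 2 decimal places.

E[payout] = (6/30)·8 + (10/30)·0 + (1/30)·10 + (12/30)·(-12) + (1/30)·160 = 37/15
Fair fee = E[payout] = 37/15 ≈ $2.47

$2.47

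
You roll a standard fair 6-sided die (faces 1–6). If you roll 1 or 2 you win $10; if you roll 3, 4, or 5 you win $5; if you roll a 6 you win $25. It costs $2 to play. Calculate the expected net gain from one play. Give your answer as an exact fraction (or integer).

E[payout] = (1/2)·5 + (1/3)·10 + (1/6)·25 = 10
Expected profit = 10 − 2 = 8

$8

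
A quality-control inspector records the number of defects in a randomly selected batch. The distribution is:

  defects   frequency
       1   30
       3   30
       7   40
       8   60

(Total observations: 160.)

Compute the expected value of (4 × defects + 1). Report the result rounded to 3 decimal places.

23.000

Total = 160, so P(defects=1) = 30/160, etc.
E[4x+1] = (3/16)·5 + (3/16)·13 + (1/4)·29 + (3/8)·33
     = 23 ≈ 23.000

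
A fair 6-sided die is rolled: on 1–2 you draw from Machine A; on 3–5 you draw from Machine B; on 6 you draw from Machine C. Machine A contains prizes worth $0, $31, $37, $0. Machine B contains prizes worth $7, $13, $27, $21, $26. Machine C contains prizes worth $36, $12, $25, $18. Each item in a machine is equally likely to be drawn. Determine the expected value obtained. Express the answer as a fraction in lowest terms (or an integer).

2263/120 dollars

E[X | Machine A] = (0 + 31 + 37 + 0)/4 = 17
E[X | Machine B] = (7 + 13 + 27 + 21 + 26)/5 = 94/5
E[X | Machine C] = (36 + 12 + 25 + 18)/4 = 91/4
E[X] = (1/3)·17 + (1/2)·94/5 + (1/6)·91/4 = 2263/120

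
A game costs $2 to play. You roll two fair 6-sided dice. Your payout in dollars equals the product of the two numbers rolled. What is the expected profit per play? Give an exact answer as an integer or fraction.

Distribution of the product of the two numbers rolled: 1 w.p. 1/36, 2 w.p. 1/18, 3 w.p. 1/18, 4 w.p. 1/12, 5 w.p. 1/18, 6 w.p. 1/9, …
E[payout] = (1/36)·1 + (1/18)·2 + (1/18)·3 + (1/12)·4 + (1/18)·5 + (1/9)·6 + (1/18)·8 + (1/36)·9 + (1/18)·10 + (1/9)·12 + (1/18)·15 + (1/36)·16 + (1/18)·18 + (1/18)·20 + (1/18)·24 + (1/36)·25 + (1/18)·30 + (1/36)·36 = 49/4
Expected profit = 49/4 − 2 = 41/4

41/4 dollars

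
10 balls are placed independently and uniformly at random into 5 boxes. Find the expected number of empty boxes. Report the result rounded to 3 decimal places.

Let Xⱼ=1 if box j is empty. P(Xⱼ=1) = ((5-1)/5)^10 = 1048576/9765625.
By linearity, E[#empty] = 5·1048576/9765625 = 1048576/1953125.
≈ 0.537

0.537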